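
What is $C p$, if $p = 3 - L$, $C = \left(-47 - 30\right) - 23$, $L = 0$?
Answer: $-300$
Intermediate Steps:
$C = -100$ ($C = -77 - 23 = -100$)
$p = 3$ ($p = 3 - 0 = 3 + 0 = 3$)
$C p = \left(-100\right) 3 = -300$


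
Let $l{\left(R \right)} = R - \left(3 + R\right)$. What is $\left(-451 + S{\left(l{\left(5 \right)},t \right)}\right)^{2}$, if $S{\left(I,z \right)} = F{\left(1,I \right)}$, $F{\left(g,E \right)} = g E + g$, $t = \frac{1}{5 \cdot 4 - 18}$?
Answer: $205209$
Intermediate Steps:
$t = \frac{1}{2}$ ($t = \frac{1}{20 - 18} = \frac{1}{2} \approx 0.5$)
$F{\left(g,E \right)} = g + E g$ ($F{\left(g,E \right)} = E g + g = g + E g$)
$l{\left(R \right)} = -3$ ($l{\left(R \right)} = R - \left(3 + R\right) = -3$)
$S{\left(I,z \right)} = 1 + I$ ($S{\left(I,z \right)} = 1 \left(1 + I\right) = 1 + I$)
$\left(-451 + S{\left(l{\left(5 \right)},t \right)}\right)^{2} = \left(-451 + \left(1 - 3\right)\right)^{2} = \left(-451 - 2\right)^{2} = \left(-453\right)^{2} = 205209$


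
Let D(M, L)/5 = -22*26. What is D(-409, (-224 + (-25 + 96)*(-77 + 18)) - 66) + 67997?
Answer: 65137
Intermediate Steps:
D(M, L) = -2860 (D(M, L) = 5*(-22*26) = 5*(-572) = -2860)
D(-409, (-224 + (-25 + 96)*(-77 + 18)) - 66) + 67997 = -2860 + 67997 = 65137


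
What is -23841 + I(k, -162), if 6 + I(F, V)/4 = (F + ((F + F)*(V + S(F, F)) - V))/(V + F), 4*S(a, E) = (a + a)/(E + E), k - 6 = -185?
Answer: -8369523/341 ≈ -24544.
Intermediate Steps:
k = -179 (k = 6 - 185 = -179)
S(a, E) = a/(4*E) (S(a, E) = ((a + a)/(E + E))/4 = ((2*a)/((2*E)))/4 = ((2*a)*(1/(2*E)))/4 = (a/E)/4 = a/(4*E))
I(F, V) = -24 + 4*(F - V + 2*F*(1/4 + V))/(F + V) (I(F, V) = -24 + 4*((F + ((F + F)*(V + F/(4*F)) - V))/(V + F)) = -24 + 4*((F + ((2*F)*(V + 1/4) - V))/(F + V)) = -24 + 4*((F + ((2*F)*(1/4 + V) - V))/(F + V)) = -24 + 4*((F + (2*F*(1/4 + V) - V))/(F + V)) = -24 + 4*((F + (-V + 2*F*(1/4 + V)))/(F + V)) = -24 + 4*((F - V + 2*F*(1/4 + V))/(F + V)) = -24 + 4*(F - V + 2*F*(1/4 + V))/(F + V))
-23841 + I(k, -162) = -23841 + 2*(-14*(-162) - 9*(-179) + 4*(-179)*(-162))/(-179 - 162) = -23841 + 2*(2268 + 1611 + 115992)/(-341) = -23841 + 2*(-1/341)*119871 = -23841 - 239742/341 = -8369523/341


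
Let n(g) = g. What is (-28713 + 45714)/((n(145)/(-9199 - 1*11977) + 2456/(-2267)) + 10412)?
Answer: 816149869992/499786051733 ≈ 1.6330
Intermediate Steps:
(-28713 + 45714)/((n(145)/(-9199 - 1*11977) + 2456/(-2267)) + 10412) = (-28713 + 45714)/((145/(-9199 - 1*11977) + 2456/(-2267)) + 10412) = 17001/((145/(-9199 - 11977) + 2456*(-1/2267)) + 10412) = 17001/((145/(-21176) - 2456/2267) + 10412) = 17001/((145*(-1/21176) - 2456/2267) + 10412) = 17001/((-145/21176 - 2456/2267) + 10412) = 17001/(-52336971/48005992 + 10412) = 17001/(499786051733/48005992) = 17001*(48005992/499786051733) = 816149869992/499786051733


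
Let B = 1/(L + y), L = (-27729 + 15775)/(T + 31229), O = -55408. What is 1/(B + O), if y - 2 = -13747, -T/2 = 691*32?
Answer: -178604321/9896108230963 ≈ -1.8048e-5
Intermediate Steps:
T = -44224 (T = -1382*32 = -2*22112 = -44224)
y = -13745 (y = 2 - 13747 = -13745)
L = 11954/12995 (L = (-27729 + 15775)/(-44224 + 31229) = -11954/(-12995) = -11954*(-1/12995) = 11954/12995 ≈ 0.91989)
B = -12995/178604321 (B = 1/(11954/12995 - 13745) = 1/(-178604321/12995) = -12995/178604321 ≈ -7.2759e-5)
1/(B + O) = 1/(-12995/178604321 - 55408) = 1/(-9896108230963/178604321) = -178604321/9896108230963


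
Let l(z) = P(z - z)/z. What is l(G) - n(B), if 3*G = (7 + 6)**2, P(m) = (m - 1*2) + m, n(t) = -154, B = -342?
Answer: 26020/169 ≈ 153.96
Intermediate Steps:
P(m) = -2 + 2*m (P(m) = (m - 2) + m = (-2 + m) + m = -2 + 2*m)
G = 169/3 (G = (7 + 6)**2/3 = (1/3)*13**2 = (1/3)*169 = 169/3 ≈ 56.333)
l(z) = -2/z (l(z) = (-2 + 2*(z - z))/z = (-2 + 2*0)/z = (-2 + 0)/z = -2/z)
l(G) - n(B) = -2/169/3 - 1*(-154) = -2*3/169 + 154 = -6/169 + 154 = 26020/169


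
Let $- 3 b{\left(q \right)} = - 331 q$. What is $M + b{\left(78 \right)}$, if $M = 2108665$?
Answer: $2117271$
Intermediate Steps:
$b{\left(q \right)} = \frac{331 q}{3}$ ($b{\left(q \right)} = - \frac{\left(-331\right) q}{3} = \frac{331 q}{3}$)
$M + b{\left(78 \right)} = 2108665 + \frac{331}{3} \cdot 78 = 2108665 + 8606 = 2117271$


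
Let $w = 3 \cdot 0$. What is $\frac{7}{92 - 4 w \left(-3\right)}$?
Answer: $\frac{7}{92} \approx 0.076087$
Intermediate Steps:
$w = 0$
$\frac{7}{92 - 4 w \left(-3\right)} = \frac{7}{92 - 4 \cdot 0 \left(-3\right)} = \frac{7}{92 - 0 \left(-3\right)} = \frac{7}{92 - 0} = \frac{7}{92 + 0} = \frac{7}{92}$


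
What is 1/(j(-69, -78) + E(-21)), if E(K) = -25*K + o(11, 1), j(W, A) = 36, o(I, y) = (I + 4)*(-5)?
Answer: 1/486 ≈ 0.0020576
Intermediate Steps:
o(I, y) = -20 - 5*I (o(I, y) = (4 + I)*(-5) = -20 - 5*I)
E(K) = -75 - 25*K (E(K) = -25*K + (-20 - 5*11) = -25*K + (-20 - 55) = -25*K - 75 = -75 - 25*K)
1/(j(-69, -78) + E(-21)) = 1/(36 + (-75 - 25*(-21))) = 1/(36 + (-75 + 525)) = 1/(36 + 450) = 1/486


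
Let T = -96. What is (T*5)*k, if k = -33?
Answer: 15840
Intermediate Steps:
(T*5)*k = -96*5*(-33) = -480*(-33) = 15840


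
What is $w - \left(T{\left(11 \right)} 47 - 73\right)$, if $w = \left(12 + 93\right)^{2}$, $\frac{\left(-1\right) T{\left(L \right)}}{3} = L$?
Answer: $12649$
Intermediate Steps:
$T{\left(L \right)} = - 3 L$
$w = 11025$ ($w = 105^{2} = 11025$)
$w - \left(T{\left(11 \right)} 47 - 73\right) = 11025 - \left(\left(-3\right) 11 \cdot 47 - 73\right) = 11025 - \left(\left(-33\right) 47 - 73\right) = 11025 - \left(-1551 - 73\right) = 11025 - -1624 = 11025 + 1624 = 12649$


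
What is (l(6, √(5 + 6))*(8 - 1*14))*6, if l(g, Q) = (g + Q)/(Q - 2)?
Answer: -828/7 - 288*√11/7 ≈ -254.74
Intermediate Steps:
l(g, Q) = (Q + g)/(-2 + Q)
(l(6, √(5 + 6))*(8 - 1*14))*6 = (((√(5 + 6) + 6)/(-2 + √(5 + 6)))*(8 - 1*14))*6 = (((√11 + 6)/(-2 + √11))*(8 - 14))*6 = (((6 + √11)/(-2 + √11))*(-6))*6 = -6*(6 + √11)/(-2 + √11)*6 = -36*(6 + √11)/(-2 + √11)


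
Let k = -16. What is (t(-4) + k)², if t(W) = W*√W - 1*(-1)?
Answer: 161 + 240*I ≈ 161.0 + 240.0*I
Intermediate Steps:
t(W) = 1 + W^(3/2) (t(W) = W^(3/2) + 1 = 1 + W^(3/2))
(t(-4) + k)² = ((1 + (-4)^(3/2)) - 16)² = ((1 - 8*I) - 16)² = (-15 - 8*I)²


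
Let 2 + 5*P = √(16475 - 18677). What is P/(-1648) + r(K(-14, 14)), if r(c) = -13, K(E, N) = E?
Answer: -53559/4120 - I*√2202/8240 ≈ -13.0 - 0.0056948*I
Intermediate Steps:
P = -⅖ + I*√2202/5 (P = -⅖ + √(16475 - 18677)/5 = -⅖ + √(-2202)/5 = -⅖ + (I*√2202)/5 = -⅖ + I*√2202/5 ≈ -0.4 + 9.3851*I)
P/(-1648) + r(K(-14, 14)) = (-⅖ + I*√2202/5)/(-1648) - 13 = (-⅖ + I*√2202/5)*(-1/1648) - 13 = (1/4120 - I*√2202/8240) - 13 = -53559/4120 - I*√2202/8240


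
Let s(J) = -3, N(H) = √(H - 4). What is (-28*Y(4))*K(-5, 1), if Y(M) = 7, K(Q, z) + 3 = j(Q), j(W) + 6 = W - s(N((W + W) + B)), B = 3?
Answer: 2156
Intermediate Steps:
N(H) = √(-4 + H)
j(W) = -3 + W (j(W) = -6 + (W - 1*(-3)) = -6 + (W + 3) = -6 + (3 + W) = -3 + W)
K(Q, z) = -6 + Q (K(Q, z) = -3 + (-3 + Q) = -6 + Q)
(-28*Y(4))*K(-5, 1) = (-28*7)*(-6 - 5) = -196*(-11) = 2156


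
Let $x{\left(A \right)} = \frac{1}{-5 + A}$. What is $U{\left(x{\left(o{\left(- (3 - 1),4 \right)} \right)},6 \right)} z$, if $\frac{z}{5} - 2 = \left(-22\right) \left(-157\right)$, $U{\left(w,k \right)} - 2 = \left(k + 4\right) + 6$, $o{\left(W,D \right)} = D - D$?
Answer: $311040$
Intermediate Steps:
$o{\left(W,D \right)} = 0$
$U{\left(w,k \right)} = 12 + k$ ($U{\left(w,k \right)} = 2 + \left(\left(k + 4\right) + 6\right) = 2 + \left(\left(4 + k\right) + 6\right) = 2 + \left(10 + k\right) = 12 + k$)
$z = 17280$ ($z = 10 + 5 \left(\left(-22\right) \left(-157\right)\right) = 10 + 5 \cdot 3454 = 10 + 17270 = 17280$)
$U{\left(x{\left(o{\left(- (3 - 1),4 \right)} \right)},6 \right)} z = \left(12 + 6\right) 17280 = 18 \cdot 17280 = 311040$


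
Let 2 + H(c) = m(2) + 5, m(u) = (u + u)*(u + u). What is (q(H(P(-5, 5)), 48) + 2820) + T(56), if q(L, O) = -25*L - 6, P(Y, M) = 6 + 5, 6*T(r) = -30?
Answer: 2334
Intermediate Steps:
T(r) = -5 (T(r) = (⅙)*(-30) = -5)
P(Y, M) = 11
m(u) = 4*u² (m(u) = (2*u)*(2*u) = 4*u²)
H(c) = 19 (H(c) = -2 + (4*2² + 5) = -2 + (4*4 + 5) = -2 + (16 + 5) = -2 + 21 = 19)
q(L, O) = -6 - 25*L
(q(H(P(-5, 5)), 48) + 2820) + T(56) = ((-6 - 25*19) + 2820) - 5 = ((-6 - 475) + 2820) - 5 = (-481 + 2820) - 5 = 2339 - 5 = 2334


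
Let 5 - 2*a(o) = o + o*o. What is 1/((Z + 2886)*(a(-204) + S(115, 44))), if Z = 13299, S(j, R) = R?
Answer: -2/668748015 ≈ -2.9907e-9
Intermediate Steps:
a(o) = 5/2 - o/2 - o**2/2 (a(o) = 5/2 - (o + o*o)/2 = 5/2 - (o + o**2)/2 = 5/2 + (-o/2 - o**2/2) = 5/2 - o/2 - o**2/2)
1/((Z + 2886)*(a(-204) + S(115, 44))) = 1/((13299 + 2886)*((5/2 - 1/2*(-204) - 1/2*(-204)**2) + 44)) = 1/(16185*((5/2 + 102 - 1/2*41616) + 44)) = 1/(16185*((5/2 + 102 - 20808) + 44)) = 1/(16185*(-41407/2 + 44)) = 1/(16185*(-41319/2)) = 1/(-668748015/2) = -2/668748015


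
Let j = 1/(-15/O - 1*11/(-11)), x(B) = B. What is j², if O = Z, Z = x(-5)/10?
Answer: 1/961 ≈ 0.0010406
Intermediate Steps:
Z = -½ (Z = -5/10 = -5*⅒ = -½ ≈ -0.50000)
O = -½ ≈ -0.50000
j = 1/31 (j = 1/(-15/(-½) - 1*11/(-11)) = 1/(-15*(-2) - 11*(-1/11)) = 1/(30 + 1) = 1/31 ≈ 0.032258)
j² = (1/31)² = 1/961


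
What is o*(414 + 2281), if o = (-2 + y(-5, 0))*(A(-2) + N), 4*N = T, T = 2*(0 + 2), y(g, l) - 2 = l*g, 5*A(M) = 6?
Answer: 0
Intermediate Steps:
A(M) = 6/5 (A(M) = (⅕)*6 = 6/5)
y(g, l) = 2 + g*l (y(g, l) = 2 + l*g = 2 + g*l)
T = 4 (T = 2*2 = 4)
N = 1 (N = (¼)*4 = 1)
o = 0 (o = (-2 + (2 - 5*0))*(6/5 + 1) = (-2 + (2 + 0))*(11/5) = (-2 + 2)*(11/5) = 0*(11/5) = 0)
o*(414 + 2281) = 0*(414 + 2281) = 0*2695 = 0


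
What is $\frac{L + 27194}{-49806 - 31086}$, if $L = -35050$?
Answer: $\frac{1964}{20223} \approx 0.097117$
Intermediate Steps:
$\frac{L + 27194}{-49806 - 31086} = \frac{-35050 + 27194}{-49806 - 31086} = - \frac{7856}{-80892} = \left(-7856\right) \left(- \frac{1}{80892}\right) = \frac{1964}{20223}$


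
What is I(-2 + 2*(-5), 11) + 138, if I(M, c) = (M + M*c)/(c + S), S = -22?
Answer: 1662/11 ≈ 151.09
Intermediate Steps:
I(M, c) = (M + M*c)/(-22 + c) (I(M, c) = (M + M*c)/(c - 22) = (M + M*c)/(-22 + c))
I(-2 + 2*(-5), 11) + 138 = (-2 + 2*(-5))*(1 + 11)/(-22 + 11) + 138 = (-2 - 10)*12/(-11) + 138 = -12*(-1/11)*12 + 138 = 144/11 + 138 = 1662/11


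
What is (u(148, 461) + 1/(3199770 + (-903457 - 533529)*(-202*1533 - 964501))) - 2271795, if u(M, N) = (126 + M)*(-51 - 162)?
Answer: -4266432044451007823/1830963340432 ≈ -2.3302e+6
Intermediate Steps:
u(M, N) = -26838 - 213*M (u(M, N) = (126 + M)*(-213) = -26838 - 213*M)
(u(148, 461) + 1/(3199770 + (-903457 - 533529)*(-202*1533 - 964501))) - 2271795 = ((-26838 - 213*148) + 1/(3199770 + (-903457 - 533529)*(-202*1533 - 964501))) - 2271795 = ((-26838 - 31524) + 1/(3199770 - 1436986*(-309666 - 964501))) - 2271795 = (-58362 + 1/(3199770 - 1436986*(-1274167))) - 2271795 = (-58362 + 1/(3199770 + 1830960140662)) - 2271795 = (-58362 + 1/1830963340432) - 2271795 = -106858682474292383/1830963340432 - 2271795 = -4266432044451007823/1830963340432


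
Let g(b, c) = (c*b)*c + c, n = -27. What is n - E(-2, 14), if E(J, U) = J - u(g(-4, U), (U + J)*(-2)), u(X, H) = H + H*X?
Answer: 18431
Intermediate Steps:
g(b, c) = c + b*c**2 (g(b, c) = (b*c)*c + c = b*c**2 + c = c + b*c**2)
E(J, U) = J - (1 + U*(1 - 4*U))*(-2*J - 2*U) (E(J, U) = J - (U + J)*(-2)*(1 + U*(1 - 4*U)) = J - (J + U)*(-2)*(1 + U*(1 - 4*U)) = J - (-2*J - 2*U)*(1 + U*(1 - 4*U)) = J - (1 + U*(1 - 4*U))*(-2*J - 2*U))
n - E(-2, 14) = -27 - (-2 - 2*(-1 + 14*(-1 + 4*14))*(-2 + 14)) = -27 - (-2 - 2*(-1 + 14*(-1 + 56))*12) = -27 - (-2 - 2*(-1 + 14*55)*12) = -27 - (-2 - 2*(-1 + 770)*12) = -27 - (-2 - 2*769*12) = -27 - (-2 - 18456) = -27 - 1*(-18458) = -27 + 18458 = 18431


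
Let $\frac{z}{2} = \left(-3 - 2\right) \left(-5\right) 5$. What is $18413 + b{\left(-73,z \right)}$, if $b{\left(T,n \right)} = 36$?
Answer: $18449$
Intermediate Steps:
$z = 250$ ($z = 2 \left(-3 - 2\right) \left(-5\right) 5 = 2 \left(-5\right) \left(-5\right) 5 = 2 \cdot 25 \cdot 5 = 2 \cdot 125 = 250$)
$18413 + b{\left(-73,z \right)} = 18413 + 36 = 18449$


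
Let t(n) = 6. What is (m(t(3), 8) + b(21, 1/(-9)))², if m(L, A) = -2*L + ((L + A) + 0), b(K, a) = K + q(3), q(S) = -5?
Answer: 324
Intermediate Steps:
b(K, a) = -5 + K (b(K, a) = K - 5 = -5 + K)
m(L, A) = A - L (m(L, A) = -2*L + ((A + L) + 0) = -2*L + (A + L) = A - L)
(m(t(3), 8) + b(21, 1/(-9)))² = ((8 - 1*6) + (-5 + 21))² = ((8 - 6) + 16)² = (2 + 16)² = 18² = 324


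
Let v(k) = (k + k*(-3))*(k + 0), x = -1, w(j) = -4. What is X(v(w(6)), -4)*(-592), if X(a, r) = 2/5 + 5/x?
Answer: 13616/5 ≈ 2723.2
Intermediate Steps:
v(k) = -2*k**2 (v(k) = (k - 3*k)*k = (-2*k)*k = -2*k**2)
X(a, r) = -23/5 (X(a, r) = 2/5 + 5/(-1) = 2*(1/5) + 5*(-1) = 2/5 - 5 = -23/5)
X(v(w(6)), -4)*(-592) = -23/5*(-592) = 13616/5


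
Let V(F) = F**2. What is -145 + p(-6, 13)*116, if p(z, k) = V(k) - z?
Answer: 20155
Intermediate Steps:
p(z, k) = k**2 - z
-145 + p(-6, 13)*116 = -145 + (13**2 - 1*(-6))*116 = -145 + (169 + 6)*116 = -145 + 175*116 = -145 + 20300 = 20155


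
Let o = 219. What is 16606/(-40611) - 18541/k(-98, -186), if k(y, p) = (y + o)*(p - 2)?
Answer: 375215263/923819028 ≈ 0.40616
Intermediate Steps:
k(y, p) = (-2 + p)*(219 + y) (k(y, p) = (y + 219)*(p - 2) = (219 + y)*(-2 + p) = (-2 + p)*(219 + y))
16606/(-40611) - 18541/k(-98, -186) = 16606/(-40611) - 18541/(-438 - 2*(-98) + 219*(-186) - 186*(-98)) = 16606*(-1/40611) - 18541/(-438 + 196 - 40734 + 18228) = -16606/40611 - 18541/(-22748) = -16606/40611 - 18541*(-1/22748) = -16606/40611 + 18541/22748 = 375215263/923819028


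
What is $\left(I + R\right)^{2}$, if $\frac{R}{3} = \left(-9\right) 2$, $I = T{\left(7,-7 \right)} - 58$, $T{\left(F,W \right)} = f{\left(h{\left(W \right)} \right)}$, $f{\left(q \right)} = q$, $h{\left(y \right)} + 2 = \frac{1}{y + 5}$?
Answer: $\frac{52441}{4} \approx 13110.0$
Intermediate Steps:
$h{\left(y \right)} = -2 + \frac{1}{5 + y}$ ($h{\left(y \right)} = -2 + \frac{1}{y + 5} = -2 + \frac{1}{5 + y}$)
$T{\left(F,W \right)} = \frac{-9 - 2 W}{5 + W}$
$I = - \frac{121}{2}$ ($I = \frac{-9 - -14}{5 - 7} - 58 = \frac{-9 + 14}{-2} - 58 = \left(- \frac{1}{2}\right) 5 - 58 = - \frac{5}{2} - 58 = - \frac{121}{2} \approx -60.5$)
$R = -54$ ($R = 3 \left(\left(-9\right) 2\right) = 3 \left(-18\right) = -54$)
$\left(I + R\right)^{2} = \left(- \frac{121}{2} - 54\right)^{2} = \left(- \frac{229}{2}\right)^{2} = \frac{52441}{4}$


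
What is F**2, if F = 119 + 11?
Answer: 16900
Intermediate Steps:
F = 130
F**2 = 130**2 = 16900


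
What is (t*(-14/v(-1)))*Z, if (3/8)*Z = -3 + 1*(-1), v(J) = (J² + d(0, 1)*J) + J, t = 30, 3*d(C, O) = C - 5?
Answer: 2688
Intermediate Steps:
d(C, O) = -5/3 + C/3 (d(C, O) = (C - 5)/3 = (-5 + C)/3 = -5/3 + C/3)
v(J) = J² - 2*J/3 (v(J) = (J² + (-5/3 + (⅓)*0)*J) + J = (J² + (-5/3 + 0)*J) + J = (J² - 5*J/3) + J = J² - 2*J/3)
Z = -32/3 (Z = 8*(-3 + 1*(-1))/3 = 8*(-3 - 1)/3 = (8/3)*(-4) = -32/3 ≈ -10.667)
(t*(-14/v(-1)))*Z = (30*(-14*(-3/(-2 + 3*(-1)))))*(-32/3) = (30*(-14*(-3/(-2 - 3))))*(-32/3) = (30*(-14/((⅓)*(-1)*(-5))))*(-32/3) = (30*(-14/5/3))*(-32/3) = (30*(-14*⅗))*(-32/3) = (30*(-42/5))*(-32/3) = -252*(-32/3) = 2688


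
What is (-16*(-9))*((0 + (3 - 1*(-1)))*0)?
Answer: 0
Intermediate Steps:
(-16*(-9))*((0 + (3 - 1*(-1)))*0) = 144*((0 + (3 + 1))*0) = 144*((0 + 4)*0) = 144*(4*0) = 144*0 = 0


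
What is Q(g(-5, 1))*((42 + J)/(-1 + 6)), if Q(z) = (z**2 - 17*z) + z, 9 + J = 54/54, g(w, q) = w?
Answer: 714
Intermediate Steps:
J = -8 (J = -9 + 54/54 = -9 + 54*(1/54) = -9 + 1 = -8)
Q(z) = z**2 - 16*z
Q(g(-5, 1))*((42 + J)/(-1 + 6)) = (-5*(-16 - 5))*((42 - 8)/(-1 + 6)) = (-5*(-21))*(34/5) = 105*(34*(1/5)) = 105*(34/5) = 714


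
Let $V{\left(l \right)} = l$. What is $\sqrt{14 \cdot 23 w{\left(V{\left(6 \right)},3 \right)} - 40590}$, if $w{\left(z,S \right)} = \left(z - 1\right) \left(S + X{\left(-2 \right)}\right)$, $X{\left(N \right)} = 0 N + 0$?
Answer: $4 i \sqrt{2235} \approx 189.1 i$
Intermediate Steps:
$X{\left(N \right)} = 0$ ($X{\left(N \right)} = 0 + 0 = 0$)
$w{\left(z,S \right)} = S \left(-1 + z\right)$ ($w{\left(z,S \right)} = \left(z - 1\right) \left(S + 0\right) = \left(-1 + z\right) S = S \left(-1 + z\right)$)
$\sqrt{14 \cdot 23 w{\left(V{\left(6 \right)},3 \right)} - 40590} = \sqrt{14 \cdot 23 \cdot 3 \left(-1 + 6\right) - 40590} = \sqrt{322 \cdot 3 \cdot 5 - 40590} = \sqrt{322 \cdot 15 - 40590} = \sqrt{4830 - 40590} = \sqrt{-35760} = 4 i \sqrt{2235}$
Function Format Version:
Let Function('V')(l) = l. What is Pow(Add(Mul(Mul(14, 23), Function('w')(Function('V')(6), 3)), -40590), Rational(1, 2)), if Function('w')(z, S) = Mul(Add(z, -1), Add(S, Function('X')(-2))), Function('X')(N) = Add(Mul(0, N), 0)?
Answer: Mul(4, I, Pow(2235, Rational(1, 2))) ≈ Mul(189.10, I)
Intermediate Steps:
Function('X')(N) = 0 (Function('X')(N) = Add(0, 0) = 0)
Function('w')(z, S) = Mul(S, Add(-1, z)) (Function('w')(z, S) = Mul(Add(z, -1), Add(S, 0)) = Mul(Add(-1, z), S) = Mul(S, Add(-1, z)))
Pow(Add(Mul(Mul(14, 23), Function('w')(Function('V')(6), 3)), -40590), Rational(1, 2)) = Pow(Add(Mul(Mul(14, 23), Mul(3, Add(-1, 6))), -40590), Rational(1, 2)) = Pow(Add(Mul(322, Mul(3, 5)), -40590), Rational(1, 2)) = Pow(Add(Mul(322, 15), -40590), Rational(1, 2)) = Pow(Add(4830, -40590), Rational(1, 2)) = Pow(-35760, Rational(1, 2)) = Mul(4, I, Pow(2235, Rational(1, 2)))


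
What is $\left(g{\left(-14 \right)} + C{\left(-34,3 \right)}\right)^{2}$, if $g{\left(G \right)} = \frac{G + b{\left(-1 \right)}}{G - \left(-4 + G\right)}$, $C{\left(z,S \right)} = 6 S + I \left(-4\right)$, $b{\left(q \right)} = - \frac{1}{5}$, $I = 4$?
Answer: $\frac{961}{400} \approx 2.4025$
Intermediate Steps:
$b{\left(q \right)} = - \frac{1}{5}$ ($b{\left(q \right)} = \left(-1\right) \frac{1}{5} = - \frac{1}{5}$)
$C{\left(z,S \right)} = -16 + 6 S$ ($C{\left(z,S \right)} = 6 S + 4 \left(-4\right) = 6 S - 16 = -16 + 6 S$)
$g{\left(G \right)} = - \frac{1}{20} + \frac{G}{4}$ ($g{\left(G \right)} = \frac{G - \frac{1}{5}}{G - \left(-4 + G\right)} = \frac{- \frac{1}{5} + G}{4} = \left(- \frac{1}{5} + G\right) \frac{1}{4} = - \frac{1}{20} + \frac{G}{4}$)
$\left(g{\left(-14 \right)} + C{\left(-34,3 \right)}\right)^{2} = \left(\left(- \frac{1}{20} + \frac{1}{4} \left(-14\right)\right) + \left(-16 + 6 \cdot 3\right)\right)^{2} = \left(\left(- \frac{1}{20} - \frac{7}{2}\right) + \left(-16 + 18\right)\right)^{2} = \left(- \frac{71}{20} + 2\right)^{2} = \left(- \frac{31}{20}\right)^{2} = \frac{961}{400}$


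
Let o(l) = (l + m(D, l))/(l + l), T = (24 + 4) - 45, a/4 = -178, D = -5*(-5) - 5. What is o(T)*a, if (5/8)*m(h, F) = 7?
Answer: -10324/85 ≈ -121.46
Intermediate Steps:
D = 20 (D = 25 - 5 = 20)
m(h, F) = 56/5 (m(h, F) = (8/5)*7 = 56/5)
a = -712 (a = 4*(-178) = -712)
T = -17 (T = 28 - 45 = -17)
o(l) = (56/5 + l)/(2*l) (o(l) = (l + 56/5)/(l + l) = (56/5 + l)/((2*l)) = (56/5 + l)*(1/(2*l)) = (56/5 + l)/(2*l))
o(T)*a = ((⅒)*(56 + 5*(-17))/(-17))*(-712) = ((⅒)*(-1/17)*(56 - 85))*(-712) = ((⅒)*(-1/17)*(-29))*(-712) = (29/170)*(-712) = -10324/85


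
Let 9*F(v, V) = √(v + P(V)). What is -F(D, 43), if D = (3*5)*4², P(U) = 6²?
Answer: -2*√69/9 ≈ -1.8459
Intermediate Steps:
P(U) = 36
D = 240 (D = 15*16 = 240)
F(v, V) = √(36 + v)/9 (F(v, V) = √(v + 36)/9 = √(36 + v)/9)
-F(D, 43) = -√(36 + 240)/9 = -√276/9 = -2*√69/9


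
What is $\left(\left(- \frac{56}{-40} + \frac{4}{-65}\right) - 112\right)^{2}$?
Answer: $\frac{51739249}{4225} \approx 12246.0$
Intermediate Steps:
$\left(\left(- \frac{56}{-40} + \frac{4}{-65}\right) - 112\right)^{2} = \left(\left(\left(-56\right) \left(- \frac{1}{40}\right) + 4 \left(- \frac{1}{65}\right)\right) - 112\right)^{2} = \left(\left(\frac{7}{5} - \frac{4}{65}\right) - 112\right)^{2} = \left(\frac{87}{65} - 112\right)^{2} = \left(- \frac{7193}{65}\right)^{2} = \frac{51739249}{4225}$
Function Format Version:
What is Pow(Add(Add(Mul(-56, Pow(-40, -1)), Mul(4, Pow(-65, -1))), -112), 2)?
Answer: Rational(51739249, 4225) ≈ 12246.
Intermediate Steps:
Pow(Add(Add(Mul(-56, Pow(-40, -1)), Mul(4, Pow(-65, -1))), -112), 2) = Pow(Add(Add(Mul(-56, Rational(-1, 40)), Mul(4, Rational(-1, 65))), -112), 2) = Pow(Add(Add(Rational(7, 5), Rational(-4, 65)), -112), 2) = Pow(Add(Rational(87, 65), -112), 2) = Pow(Rational(-7193, 65), 2) = Rational(51739249, 4225)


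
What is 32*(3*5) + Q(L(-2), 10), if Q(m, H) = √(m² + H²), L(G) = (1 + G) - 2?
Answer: 480 + √109 ≈ 490.44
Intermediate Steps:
L(G) = -1 + G
Q(m, H) = √(H² + m²)
32*(3*5) + Q(L(-2), 10) = 32*(3*5) + √(10² + (-1 - 2)²) = 32*15 + √(100 + (-3)²) = 480 + √(100 + 9) = 480 + √109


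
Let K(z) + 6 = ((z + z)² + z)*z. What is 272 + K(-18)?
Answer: -22738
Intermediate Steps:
K(z) = -6 + z*(z + 4*z²) (K(z) = -6 + ((z + z)² + z)*z = -6 + ((2*z)² + z)*z = -6 + (4*z² + z)*z = -6 + (z + 4*z²)*z = -6 + z*(z + 4*z²))
272 + K(-18) = 272 + (-6 + (-18)² + 4*(-18)³) = 272 + (-6 + 324 + 4*(-5832)) = 272 + (-6 + 324 - 23328) = 272 - 23010 = -22738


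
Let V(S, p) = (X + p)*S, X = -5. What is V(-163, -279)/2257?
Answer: 46292/2257 ≈ 20.510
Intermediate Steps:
V(S, p) = S*(-5 + p) (V(S, p) = (-5 + p)*S = S*(-5 + p))
V(-163, -279)/2257 = -163*(-5 - 279)/2257 = -163*(-284)*(1/2257) = 46292*(1/2257) = 46292/2257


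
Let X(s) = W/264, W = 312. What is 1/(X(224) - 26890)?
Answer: -11/295777 ≈ -3.7190e-5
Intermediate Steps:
X(s) = 13/11 (X(s) = 312/264 = 312*(1/264) = 13/11)
1/(X(224) - 26890) = 1/(13/11 - 26890) = 1/(-295777/11) = -11/295777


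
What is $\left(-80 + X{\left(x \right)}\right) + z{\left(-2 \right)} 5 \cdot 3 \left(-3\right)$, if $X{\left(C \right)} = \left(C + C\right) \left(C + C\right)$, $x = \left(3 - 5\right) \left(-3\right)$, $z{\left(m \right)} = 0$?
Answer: $64$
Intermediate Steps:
$x = 6$ ($x = \left(-2\right) \left(-3\right) = 6$)
$X{\left(C \right)} = 4 C^{2}$ ($X{\left(C \right)} = 2 C 2 C = 4 C^{2}$)
$\left(-80 + X{\left(x \right)}\right) + z{\left(-2 \right)} 5 \cdot 3 \left(-3\right) = \left(-80 + 4 \cdot 6^{2}\right) + 0 \cdot 5 \cdot 3 \left(-3\right) = \left(-80 + 4 \cdot 36\right) + 0 \left(-9\right) = \left(-80 + 144\right) + 0 = 64 + 0 = 64$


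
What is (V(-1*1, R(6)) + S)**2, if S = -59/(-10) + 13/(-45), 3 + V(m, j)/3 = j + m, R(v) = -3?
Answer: 76729/324 ≈ 236.82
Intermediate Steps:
V(m, j) = -9 + 3*j + 3*m (V(m, j) = -9 + 3*(j + m) = -9 + (3*j + 3*m) = -9 + 3*j + 3*m)
S = 101/18 (S = -59*(-1/10) + 13*(-1/45) = 59/10 - 13/45 = 101/18 ≈ 5.6111)
(V(-1*1, R(6)) + S)**2 = ((-9 + 3*(-3) + 3*(-1*1)) + 101/18)**2 = ((-9 - 9 + 3*(-1)) + 101/18)**2 = ((-9 - 9 - 3) + 101/18)**2 = (-21 + 101/18)**2 = (-277/18)**2 = 76729/324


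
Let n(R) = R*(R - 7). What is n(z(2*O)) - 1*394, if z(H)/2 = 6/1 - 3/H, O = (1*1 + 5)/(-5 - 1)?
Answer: -274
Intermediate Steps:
O = -1 (O = (1 + 5)/(-6) = 6*(-⅙) = -1)
z(H) = 12 - 6/H (z(H) = 2*(6/1 - 3/H) = 2*(6*1 - 3/H) = 2*(6 - 3/H) = 12 - 6/H)
n(R) = R*(-7 + R)
n(z(2*O)) - 1*394 = (12 - 6/(2*(-1)))*(-7 + (12 - 6/(2*(-1)))) - 1*394 = (12 - 6/(-2))*(-7 + (12 - 6/(-2))) - 394 = (12 - 6*(-½))*(-7 + (12 - 6*(-½))) - 394 = (12 + 3)*(-7 + (12 + 3)) - 394 = 15*(-7 + 15) - 394 = 15*8 - 394 = 120 - 394 = -274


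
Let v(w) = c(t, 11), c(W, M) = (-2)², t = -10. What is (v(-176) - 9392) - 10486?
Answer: -19874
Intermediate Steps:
c(W, M) = 4
v(w) = 4
(v(-176) - 9392) - 10486 = (4 - 9392) - 10486 = -9388 - 10486 = -19874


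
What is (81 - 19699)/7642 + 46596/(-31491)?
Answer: -162312845/40109037 ≈ -4.0468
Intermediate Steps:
(81 - 19699)/7642 + 46596/(-31491) = -19618*1/7642 + 46596*(-1/31491) = -9809/3821 - 15532/10497 = -162312845/40109037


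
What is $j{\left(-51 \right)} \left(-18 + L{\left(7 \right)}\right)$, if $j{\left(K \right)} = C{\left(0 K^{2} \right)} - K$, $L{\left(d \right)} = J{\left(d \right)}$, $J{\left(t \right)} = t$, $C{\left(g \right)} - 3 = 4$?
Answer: $-638$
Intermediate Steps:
$C{\left(g \right)} = 7$ ($C{\left(g \right)} = 3 + 4 = 7$)
$L{\left(d \right)} = d$
$j{\left(K \right)} = 7 - K$
$j{\left(-51 \right)} \left(-18 + L{\left(7 \right)}\right) = \left(7 - -51\right) \left(-18 + 7\right) = \left(7 + 51\right) \left(-11\right) = 58 \left(-11\right) = -638$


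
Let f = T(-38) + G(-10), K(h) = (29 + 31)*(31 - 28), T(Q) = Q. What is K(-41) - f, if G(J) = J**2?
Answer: 118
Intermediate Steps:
K(h) = 180 (K(h) = 60*3 = 180)
f = 62 (f = -38 + (-10)**2 = -38 + 100 = 62)
K(-41) - f = 180 - 1*62 = 180 - 62 = 118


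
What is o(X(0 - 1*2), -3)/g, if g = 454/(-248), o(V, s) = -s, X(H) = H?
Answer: -372/227 ≈ -1.6388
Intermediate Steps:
g = -227/124 (g = 454*(-1/248) = -227/124 ≈ -1.8306)
o(X(0 - 1*2), -3)/g = (-1*(-3))/(-227/124) = 3*(-124/227) = -372/227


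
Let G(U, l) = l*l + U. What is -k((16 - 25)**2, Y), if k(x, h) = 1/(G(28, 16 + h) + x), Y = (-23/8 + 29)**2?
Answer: -4096/1998983489 ≈ -2.0490e-6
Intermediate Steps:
G(U, l) = U + l**2 (G(U, l) = l**2 + U = U + l**2)
Y = 43681/64 (Y = (-23*1/8 + 29)**2 = (-23/8 + 29)**2 = (209/8)**2 = 43681/64 ≈ 682.52)
k(x, h) = 1/(28 + x + (16 + h)**2) (k(x, h) = 1/((28 + (16 + h)**2) + x) = 1/(28 + x + (16 + h)**2))
-k((16 - 25)**2, Y) = -1/(28 + (16 - 25)**2 + (16 + 43681/64)**2) = -1/(28 + (-9)**2 + (44705/64)**2) = -1/(28 + 81 + 1998537025/4096) = -1/1998983489/4096 = -1*4096/1998983489 = -4096/1998983489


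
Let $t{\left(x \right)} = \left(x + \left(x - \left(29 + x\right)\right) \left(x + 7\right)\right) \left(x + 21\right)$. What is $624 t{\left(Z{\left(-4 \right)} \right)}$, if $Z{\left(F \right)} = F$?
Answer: $-965328$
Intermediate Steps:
$t{\left(x \right)} = \left(-203 - 28 x\right) \left(21 + x\right)$ ($t{\left(x \right)} = \left(x - 29 \left(7 + x\right)\right) \left(21 + x\right) = \left(x - \left(203 + 29 x\right)\right) \left(21 + x\right) = \left(-203 - 28 x\right) \left(21 + x\right)$)
$624 t{\left(Z{\left(-4 \right)} \right)} = 624 \left(-4263 - -3164 - 28 \left(-4\right)^{2}\right) = 624 \left(-4263 + 3164 - 448\right) = 624 \left(-1547\right) = -965328$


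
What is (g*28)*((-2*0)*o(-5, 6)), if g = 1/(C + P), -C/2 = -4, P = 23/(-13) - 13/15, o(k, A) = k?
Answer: 0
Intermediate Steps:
P = -514/195 (P = 23*(-1/13) - 13*1/15 = -23/13 - 13/15 = -514/195 ≈ -2.6359)
C = 8 (C = -2*(-4) = 8)
g = 195/1046 (g = 1/(8 - 514/195) = 1/(1046/195) = 195/1046 ≈ 0.18642)
(g*28)*((-2*0)*o(-5, 6)) = ((195/1046)*28)*(-2*0*(-5)) = 2730*(0*(-5))/523 = (2730/523)*0 = 0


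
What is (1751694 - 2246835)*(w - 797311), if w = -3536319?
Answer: 2145757891830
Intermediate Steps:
(1751694 - 2246835)*(w - 797311) = (1751694 - 2246835)*(-3536319 - 797311) = -495141*(-4333630) = 2145757891830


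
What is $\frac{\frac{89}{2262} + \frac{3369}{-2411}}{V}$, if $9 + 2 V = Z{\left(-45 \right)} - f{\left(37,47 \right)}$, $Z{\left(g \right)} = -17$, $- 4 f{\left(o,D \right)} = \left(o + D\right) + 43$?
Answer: $- \frac{29624396}{62717343} \approx -0.47235$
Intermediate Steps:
$f{\left(o,D \right)} = - \frac{43}{4} - \frac{D}{4} - \frac{o}{4}$ ($f{\left(o,D \right)} = - \frac{\left(o + D\right) + 43}{4} = - \frac{\left(D + o\right) + 43}{4} = - \frac{43 + D + o}{4} = - \frac{43}{4} - \frac{D}{4} - \frac{o}{4}$)
$V = \frac{23}{8}$ ($V = - \frac{9}{2} + \frac{-17 - \left(- \frac{43}{4} - \frac{47}{4} - \frac{37}{4}\right)}{2} = - \frac{9}{2} + \frac{-17 - - \frac{127}{4}}{2} = - \frac{9}{2} + \frac{-17 + \frac{127}{4}}{2} = - \frac{9}{2} + \frac{1}{2} \cdot \frac{59}{4} = - \frac{9}{2} + \frac{59}{8} = \frac{23}{8} \approx 2.875$)
$\frac{\frac{89}{2262} + \frac{3369}{-2411}}{V} = \frac{\frac{89}{2262} + \frac{3369}{-2411}}{\frac{23}{8}} = \left(89 \cdot \frac{1}{2262} + 3369 \left(- \frac{1}{2411}\right)\right) \frac{8}{23} = \left(\frac{89}{2262} - \frac{3369}{2411}\right) \frac{8}{23} = \left(- \frac{7406099}{5453682}\right) \frac{8}{23} = - \frac{29624396}{62717343}$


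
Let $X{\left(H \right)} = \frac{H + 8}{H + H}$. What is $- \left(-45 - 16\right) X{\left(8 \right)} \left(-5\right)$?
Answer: $-305$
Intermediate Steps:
$X{\left(H \right)} = \frac{8 + H}{2 H}$
$- \left(-45 - 16\right) X{\left(8 \right)} \left(-5\right) = - \left(-45 - 16\right) \frac{8 + 8}{2 \cdot 8} \left(-5\right) = - \left(-45 - 16\right) \frac{1}{2} \cdot \frac{1}{8} \cdot 16 \left(-5\right) = - \left(-61\right) 1 \left(-5\right) = - \left(-61\right) \left(-5\right) = \left(-1\right) 305 = -305$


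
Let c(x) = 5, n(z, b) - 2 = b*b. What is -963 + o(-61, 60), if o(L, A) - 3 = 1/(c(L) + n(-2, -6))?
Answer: -41279/43 ≈ -959.98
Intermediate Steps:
n(z, b) = 2 + b**2 (n(z, b) = 2 + b*b = 2 + b**2)
o(L, A) = 130/43 (o(L, A) = 3 + 1/(5 + (2 + (-6)**2)) = 3 + 1/(5 + (2 + 36)) = 3 + 1/(5 + 38) = 3 + 1/43 = 130/43)
-963 + o(-61, 60) = -963 + 130/43 = -41279/43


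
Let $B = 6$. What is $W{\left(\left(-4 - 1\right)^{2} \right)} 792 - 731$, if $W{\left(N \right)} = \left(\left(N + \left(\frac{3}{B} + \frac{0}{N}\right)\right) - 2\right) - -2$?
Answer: $19465$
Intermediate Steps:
$W{\left(N \right)} = \frac{1}{2} + N$ ($W{\left(N \right)} = \left(\left(N + \left(\frac{3}{6} + \frac{0}{N}\right)\right) - 2\right) - -2 = \left(\left(N + \left(3 \cdot \frac{1}{6} + 0\right)\right) - 2\right) + 2 = \left(\left(N + \left(\frac{1}{2} + 0\right)\right) - 2\right) + 2 = \left(\left(N + \frac{1}{2}\right) - 2\right) + 2 = \left(\left(\frac{1}{2} + N\right) - 2\right) + 2 = \left(- \frac{3}{2} + N\right) + 2 = \frac{1}{2} + N$)
$W{\left(\left(-4 - 1\right)^{2} \right)} 792 - 731 = \left(\frac{1}{2} + \left(-4 - 1\right)^{2}\right) 792 - 731 = \left(\frac{1}{2} + \left(-5\right)^{2}\right) 792 - 731 = \left(\frac{1}{2} + 25\right) 792 - 731 = \frac{51}{2} \cdot 792 - 731 = 20196 - 731 = 19465$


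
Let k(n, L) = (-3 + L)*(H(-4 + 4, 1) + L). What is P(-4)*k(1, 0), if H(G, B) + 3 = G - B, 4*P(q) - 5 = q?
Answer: 3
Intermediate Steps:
P(q) = 5/4 + q/4
H(G, B) = -3 + G - B (H(G, B) = -3 + (G - B) = -3 + G - B)
k(n, L) = (-4 + L)*(-3 + L) (k(n, L) = (-3 + L)*((-3 + (-4 + 4) - 1*1) + L) = (-3 + L)*((-3 + 0 - 1) + L) = (-3 + L)*(-4 + L) = (-4 + L)*(-3 + L))
P(-4)*k(1, 0) = (5/4 + (¼)*(-4))*(12 + 0² - 7*0) = (5/4 - 1)*(12 + 0 + 0) = (¼)*12 = 3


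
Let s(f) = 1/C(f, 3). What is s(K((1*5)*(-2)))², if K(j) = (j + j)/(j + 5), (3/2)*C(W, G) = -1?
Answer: 9/4 ≈ 2.2500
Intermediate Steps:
C(W, G) = -⅔ (C(W, G) = (⅔)*(-1) = -⅔)
K(j) = 2*j/(5 + j) (K(j) = (2*j)/(5 + j) = 2*j/(5 + j))
s(f) = -3/2 (s(f) = 1/(-⅔) = -3/2)
s(K((1*5)*(-2)))² = (-3/2)² = 9/4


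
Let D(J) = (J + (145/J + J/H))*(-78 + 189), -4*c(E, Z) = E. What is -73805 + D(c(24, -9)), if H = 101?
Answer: -15586339/202 ≈ -77160.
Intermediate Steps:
c(E, Z) = -E/4
D(J) = 16095/J + 11322*J/101 (D(J) = (J + (145/J + J/101))*(-78 + 189) = (J + (145/J + J*(1/101)))*111 = (J + (145/J + J/101))*111 = (145/J + 102*J/101)*111 = 16095/J + 11322*J/101)
-73805 + D(c(24, -9)) = -73805 + (16095/((-1/4*24)) + 11322*(-1/4*24)/101) = -73805 + (16095/(-6) + (11322/101)*(-6)) = -73805 + (16095*(-1/6) - 67932/101) = -73805 + (-5365/2 - 67932/101) = -73805 - 677729/202 = -15586339/202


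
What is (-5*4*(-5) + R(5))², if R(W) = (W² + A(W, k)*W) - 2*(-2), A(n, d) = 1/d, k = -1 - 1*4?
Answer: 16384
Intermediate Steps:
k = -5 (k = -1 - 4 = -5)
R(W) = 4 + W² - W/5 (R(W) = (W² + W/(-5)) - 2*(-2) = (W² - W/5) + 4 = 4 + W² - W/5)
(-5*4*(-5) + R(5))² = (-5*4*(-5) + (4 + 5² - ⅕*5))² = (-20*(-5) + (4 + 25 - 1))² = (100 + 28)² = 128² = 16384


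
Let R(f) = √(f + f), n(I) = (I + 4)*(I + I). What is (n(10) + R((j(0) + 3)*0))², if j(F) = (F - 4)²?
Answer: 78400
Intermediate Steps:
n(I) = 2*I*(4 + I) (n(I) = (4 + I)*(2*I) = 2*I*(4 + I))
j(F) = (-4 + F)²
R(f) = √2*√f (R(f) = √(2*f) = √2*√f)
(n(10) + R((j(0) + 3)*0))² = (2*10*(4 + 10) + √2*√(((-4 + 0)² + 3)*0))² = (2*10*14 + √2*√(((-4)² + 3)*0))² = (280 + √2*√((16 + 3)*0))² = (280 + √2*√(19*0))² = (280 + √2*√0)² = (280 + √2*0)² = (280 + 0)² = 280² = 78400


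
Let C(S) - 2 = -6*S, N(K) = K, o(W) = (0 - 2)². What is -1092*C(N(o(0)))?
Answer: 24024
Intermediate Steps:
o(W) = 4 (o(W) = (-2)² = 4)
C(S) = 2 - 6*S
-1092*C(N(o(0))) = -1092*(2 - 6*4) = -1092*(2 - 24) = -1092*(-22) = 24024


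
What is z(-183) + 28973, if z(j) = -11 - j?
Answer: 29145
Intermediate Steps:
z(-183) + 28973 = (-11 - 1*(-183)) + 28973 = (-11 + 183) + 28973 = 172 + 28973 = 29145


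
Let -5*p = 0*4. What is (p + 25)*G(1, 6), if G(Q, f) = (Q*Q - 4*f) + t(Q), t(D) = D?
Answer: -550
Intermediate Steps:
p = 0 (p = -0*4 = -⅕*0 = 0)
G(Q, f) = Q + Q² - 4*f (G(Q, f) = (Q*Q - 4*f) + Q = (Q² - 4*f) + Q = Q + Q² - 4*f)
(p + 25)*G(1, 6) = (0 + 25)*(1 + 1² - 4*6) = 25*(1 + 1 - 24) = 25*(-22) = -550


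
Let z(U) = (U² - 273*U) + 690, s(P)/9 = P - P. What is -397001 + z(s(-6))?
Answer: -396311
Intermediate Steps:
s(P) = 0 (s(P) = 9*(P - P) = 9*0 = 0)
z(U) = 690 + U² - 273*U
-397001 + z(s(-6)) = -397001 + (690 + 0² - 273*0) = -397001 + (690 + 0 + 0) = -397001 + 690 = -396311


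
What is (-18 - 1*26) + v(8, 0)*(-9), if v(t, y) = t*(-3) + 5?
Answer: 127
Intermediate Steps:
v(t, y) = 5 - 3*t (v(t, y) = -3*t + 5 = 5 - 3*t)
(-18 - 1*26) + v(8, 0)*(-9) = (-18 - 1*26) + (5 - 3*8)*(-9) = (-18 - 26) + (5 - 24)*(-9) = -44 - 19*(-9) = -44 + 171 = 127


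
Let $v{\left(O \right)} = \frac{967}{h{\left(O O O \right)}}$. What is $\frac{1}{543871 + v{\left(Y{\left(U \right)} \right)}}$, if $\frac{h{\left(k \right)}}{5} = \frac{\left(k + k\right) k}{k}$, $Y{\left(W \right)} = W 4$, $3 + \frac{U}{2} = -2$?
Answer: $\frac{640000}{348077439033} \approx 1.8387 \cdot 10^{-6}$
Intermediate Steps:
$U = -10$ ($U = -6 + 2 \left(-2\right) = -6 - 4 = -10$)
$Y{\left(W \right)} = 4 W$
$h{\left(k \right)} = 10 k$ ($h{\left(k \right)} = 5 \frac{\left(k + k\right) k}{k} = 5 \frac{2 k k}{k} = 5 \frac{2 k^{2}}{k} = 5 \cdot 2 k = 10 k$)
$v{\left(O \right)} = \frac{967}{10 O^{3}}$ ($v{\left(O \right)} = \frac{967}{10 O O O} = \frac{967}{10 O^{2} O} = \frac{967}{10 O^{3}}$)
$\frac{1}{543871 + v{\left(Y{\left(U \right)} \right)}} = \frac{1}{543871 + \frac{967}{10 \left(-64000\right)}} = \frac{1}{543871 + \frac{967}{10} \left(- \frac{1}{64000}\right)} = \frac{1}{543871 - \frac{967}{640000}} = \frac{1}{\frac{348077439033}{640000}} = \frac{640000}{348077439033}$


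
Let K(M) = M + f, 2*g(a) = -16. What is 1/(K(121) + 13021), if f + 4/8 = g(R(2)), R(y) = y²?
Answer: 2/26267 ≈ 7.6141e-5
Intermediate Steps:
g(a) = -8 (g(a) = (½)*(-16) = -8)
f = -17/2 (f = -½ - 8 = -17/2 ≈ -8.5000)
K(M) = -17/2 + M (K(M) = M - 17/2 = -17/2 + M)
1/(K(121) + 13021) = 1/((-17/2 + 121) + 13021) = 1/(225/2 + 13021) = 1/(26267/2) = 2/26267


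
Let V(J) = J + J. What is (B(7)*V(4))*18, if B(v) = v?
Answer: 1008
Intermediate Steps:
V(J) = 2*J
(B(7)*V(4))*18 = (7*(2*4))*18 = (7*8)*18 = 56*18 = 1008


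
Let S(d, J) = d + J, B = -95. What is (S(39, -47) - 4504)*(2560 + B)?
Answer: -11122080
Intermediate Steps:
S(d, J) = J + d
(S(39, -47) - 4504)*(2560 + B) = ((-47 + 39) - 4504)*(2560 - 95) = (-8 - 4504)*2465 = -4512*2465 = -11122080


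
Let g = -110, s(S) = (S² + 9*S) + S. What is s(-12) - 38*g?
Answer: 4204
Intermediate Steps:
s(S) = S² + 10*S
s(-12) - 38*g = -12*(10 - 12) - 38*(-110) = -12*(-2) + 4180 = 24 + 4180 = 4204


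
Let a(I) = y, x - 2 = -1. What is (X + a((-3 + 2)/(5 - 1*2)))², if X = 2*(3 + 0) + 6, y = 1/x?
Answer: 169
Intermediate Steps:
x = 1 (x = 2 - 1 = 1)
y = 1 (y = 1/1 = 1*1 = 1)
a(I) = 1
X = 12 (X = 2*3 + 6 = 6 + 6 = 12)
(X + a((-3 + 2)/(5 - 1*2)))² = (12 + 1)² = 13² = 169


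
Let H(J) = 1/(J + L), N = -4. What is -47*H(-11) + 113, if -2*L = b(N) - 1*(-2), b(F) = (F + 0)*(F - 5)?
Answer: 3437/30 ≈ 114.57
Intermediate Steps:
b(F) = F*(-5 + F)
L = -19 (L = -(-4*(-5 - 4) - 1*(-2))/2 = -(-4*(-9) + 2)/2 = -(36 + 2)/2 = -½*38 = -19)
H(J) = 1/(-19 + J) (H(J) = 1/(J - 19) = 1/(-19 + J))
-47*H(-11) + 113 = -47/(-19 - 11) + 113 = -47/(-30) + 113 = -47*(-1/30) + 113 = 47/30 + 113 = 3437/30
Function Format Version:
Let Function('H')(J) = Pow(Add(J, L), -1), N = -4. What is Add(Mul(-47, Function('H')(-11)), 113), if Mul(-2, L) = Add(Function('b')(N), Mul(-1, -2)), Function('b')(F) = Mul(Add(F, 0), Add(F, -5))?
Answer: Rational(3437, 30) ≈ 114.57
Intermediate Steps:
Function('b')(F) = Mul(F, Add(-5, F))
L = -19 (L = Mul(Rational(-1, 2), Add(Mul(-4, Add(-5, -4)), Mul(-1, -2))) = Mul(Rational(-1, 2), Add(Mul(-4, -9), 2)) = Mul(Rational(-1, 2), Add(36, 2)) = Mul(Rational(-1, 2), 38) = -19)
Function('H')(J) = Pow(Add(-19, J), -1) (Function('H')(J) = Pow(Add(J, -19), -1) = Pow(Add(-19, J), -1))
Add(Mul(-47, Function('H')(-11)), 113) = Add(Mul(-47, Pow(Add(-19, -11), -1)), 113) = Add(Mul(-47, Pow(-30, -1)), 113) = Add(Mul(-47, Rational(-1, 30)), 113) = Add(Rational(47, 30), 113) = Rational(3437, 30)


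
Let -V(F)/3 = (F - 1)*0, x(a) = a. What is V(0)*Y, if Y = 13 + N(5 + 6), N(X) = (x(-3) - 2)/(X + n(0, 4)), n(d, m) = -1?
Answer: 0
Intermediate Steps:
V(F) = 0 (V(F) = -3*(F - 1)*0 = -3*(-1 + F)*0 = -3*0 = 0)
N(X) = -5/(-1 + X) (N(X) = (-3 - 2)/(X - 1) = -5/(-1 + X))
Y = 25/2 (Y = 13 - 5/(-1 + (5 + 6)) = 13 - 5/(-1 + 11) = 13 - 5/10 = 13 - 5*1/10 = 13 - 1/2 = 25/2 ≈ 12.500)
V(0)*Y = 0*(25/2) = 0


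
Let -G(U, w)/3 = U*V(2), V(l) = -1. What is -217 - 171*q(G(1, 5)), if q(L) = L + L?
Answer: -1243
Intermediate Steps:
G(U, w) = 3*U (G(U, w) = -3*U*(-1) = -(-3)*U = 3*U)
q(L) = 2*L
-217 - 171*q(G(1, 5)) = -217 - 342*3*1 = -217 - 342*3 = -217 - 171*6 = -217 - 1026 = -1243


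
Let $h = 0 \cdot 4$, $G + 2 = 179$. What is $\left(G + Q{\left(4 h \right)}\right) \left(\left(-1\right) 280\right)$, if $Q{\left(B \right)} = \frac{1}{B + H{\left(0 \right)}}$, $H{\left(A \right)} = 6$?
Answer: $- \frac{148820}{3} \approx -49607.0$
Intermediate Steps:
$G = 177$ ($G = -2 + 179 = 177$)
$h = 0$
$Q{\left(B \right)} = \frac{1}{6 + B}$ ($Q{\left(B \right)} = \frac{1}{B + 6} = \frac{1}{6 + B}$)
$\left(G + Q{\left(4 h \right)}\right) \left(\left(-1\right) 280\right) = \left(177 + \frac{1}{6 + 4 \cdot 0}\right) \left(\left(-1\right) 280\right) = \left(177 + \frac{1}{6 + 0}\right) \left(-280\right) = \left(177 + \frac{1}{6}\right) \left(-280\right) = \frac{1063}{6} \left(-280\right) = - \frac{148820}{3}$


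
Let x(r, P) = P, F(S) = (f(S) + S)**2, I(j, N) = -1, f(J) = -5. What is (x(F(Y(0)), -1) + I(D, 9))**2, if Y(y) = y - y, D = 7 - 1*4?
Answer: 4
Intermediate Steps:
D = 3 (D = 7 - 4 = 3)
Y(y) = 0
F(S) = (-5 + S)**2
(x(F(Y(0)), -1) + I(D, 9))**2 = (-1 - 1)**2 = (-2)**2 = 4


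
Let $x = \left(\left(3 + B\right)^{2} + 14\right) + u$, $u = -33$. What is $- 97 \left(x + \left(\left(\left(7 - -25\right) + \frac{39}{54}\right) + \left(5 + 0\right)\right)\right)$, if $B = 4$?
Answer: $- \frac{118243}{18} \approx -6569.1$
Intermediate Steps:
$x = 30$ ($x = \left(\left(3 + 4\right)^{2} + 14\right) - 33 = \left(7^{2} + 14\right) - 33 = \left(49 + 14\right) - 33 = 63 - 33 = 30$)
$- 97 \left(x + \left(\left(\left(7 - -25\right) + \frac{39}{54}\right) + \left(5 + 0\right)\right)\right) = - 97 \left(30 + \left(\left(\left(7 - -25\right) + \frac{39}{54}\right) + \left(5 + 0\right)\right)\right) = - 97 \left(30 + \left(\left(\left(7 + 25\right) + 39 \cdot \frac{1}{54}\right) + 5\right)\right) = - 97 \left(30 + \left(\left(32 + \frac{13}{18}\right) + 5\right)\right) = - 97 \left(30 + \left(\frac{589}{18} + 5\right)\right) = - 97 \left(30 + \frac{679}{18}\right) = \left(-97\right) \frac{1219}{18} = - \frac{118243}{18}$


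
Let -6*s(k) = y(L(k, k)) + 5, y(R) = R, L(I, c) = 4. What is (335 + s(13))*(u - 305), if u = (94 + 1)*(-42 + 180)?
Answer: 8540935/2 ≈ 4.2705e+6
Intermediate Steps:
u = 13110 (u = 95*138 = 13110)
s(k) = -3/2 (s(k) = -(4 + 5)/6 = -⅙*9 = -3/2)
(335 + s(13))*(u - 305) = (335 - 3/2)*(13110 - 305) = (667/2)*12805 = 8540935/2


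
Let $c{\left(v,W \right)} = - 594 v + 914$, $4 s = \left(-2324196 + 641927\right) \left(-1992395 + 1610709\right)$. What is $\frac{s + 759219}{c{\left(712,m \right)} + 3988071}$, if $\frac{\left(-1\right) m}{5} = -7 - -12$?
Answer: $\frac{29186434655}{648374} \approx 45015.0$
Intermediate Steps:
$m = -25$ ($m = - 5 \left(-7 - -12\right) = - 5 \left(-7 + 12\right) = \left(-5\right) 5 = -25$)
$s = \frac{321049262767}{2}$ ($s = \frac{\left(-2324196 + 641927\right) \left(-1992395 + 1610709\right)}{4} = \frac{\left(-1682269\right) \left(-381686\right)}{4} = \frac{1}{4} \cdot 642098525534 = \frac{321049262767}{2} \approx 1.6052 \cdot 10^{11}$)
$c{\left(v,W \right)} = 914 - 594 v$
$\frac{s + 759219}{c{\left(712,m \right)} + 3988071} = \frac{\frac{321049262767}{2} + 759219}{\left(914 - 422928\right) + 3988071} = \frac{321050781205}{2 \left(\left(914 - 422928\right) + 3988071\right)} = \frac{321050781205}{2 \left(-422014 + 3988071\right)} = \frac{321050781205}{2 \cdot 3566057} = \frac{321050781205}{2} \cdot \frac{1}{3566057} = \frac{29186434655}{648374}$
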